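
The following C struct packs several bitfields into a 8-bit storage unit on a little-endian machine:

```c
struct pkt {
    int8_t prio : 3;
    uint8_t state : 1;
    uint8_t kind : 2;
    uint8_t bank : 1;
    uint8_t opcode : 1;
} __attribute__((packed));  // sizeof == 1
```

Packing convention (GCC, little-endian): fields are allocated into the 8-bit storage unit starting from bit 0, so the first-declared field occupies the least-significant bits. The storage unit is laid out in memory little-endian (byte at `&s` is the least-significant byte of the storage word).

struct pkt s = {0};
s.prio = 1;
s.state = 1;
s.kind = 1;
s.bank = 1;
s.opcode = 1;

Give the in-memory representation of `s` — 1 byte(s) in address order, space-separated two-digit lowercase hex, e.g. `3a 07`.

prio (3b) val=1 bits=0x1 at bit 0: 0x01
state (1b) val=1 bits=0x1 at bit 3: 0x09
kind (2b) val=1 bits=0x1 at bit 4: 0x19
bank (1b) val=1 bits=0x1 at bit 6: 0x59
opcode (1b) val=1 bits=0x1 at bit 7: 0xd9
word = 0xd9 → little-endian bytes:
  [0]=0xd9

d9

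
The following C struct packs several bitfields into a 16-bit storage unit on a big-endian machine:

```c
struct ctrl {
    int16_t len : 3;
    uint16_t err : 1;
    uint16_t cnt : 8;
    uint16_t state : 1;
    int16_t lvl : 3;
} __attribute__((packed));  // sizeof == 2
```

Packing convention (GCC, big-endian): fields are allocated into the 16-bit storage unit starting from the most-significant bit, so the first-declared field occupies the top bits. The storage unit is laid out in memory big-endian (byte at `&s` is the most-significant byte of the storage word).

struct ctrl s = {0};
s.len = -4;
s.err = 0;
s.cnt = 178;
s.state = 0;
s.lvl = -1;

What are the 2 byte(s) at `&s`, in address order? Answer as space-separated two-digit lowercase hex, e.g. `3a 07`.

len (3b) val=-4 bits=0x4 at bit 13: 0x8000
err (1b) val=0 bits=0x0 at bit 12: 0x8000
cnt (8b) val=178 bits=0xb2 at bit 4: 0x8b20
state (1b) val=0 bits=0x0 at bit 3: 0x8b20
lvl (3b) val=-1 bits=0x7 at bit 0: 0x8b27
word = 0x8b27 → big-endian bytes:
  [0]=0x8b  [1]=0x27

8b 27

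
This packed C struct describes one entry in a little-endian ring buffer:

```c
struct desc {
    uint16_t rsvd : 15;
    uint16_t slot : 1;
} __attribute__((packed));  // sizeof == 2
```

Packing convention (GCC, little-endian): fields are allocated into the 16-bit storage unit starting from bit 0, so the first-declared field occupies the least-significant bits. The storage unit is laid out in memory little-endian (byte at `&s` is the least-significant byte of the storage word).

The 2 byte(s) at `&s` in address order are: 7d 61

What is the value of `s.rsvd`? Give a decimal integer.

24957

[0]=0x7d [1]=0x61 (little-endian) → word 0x617d
rsvd [0+:15] = (word>>0) & 0x7fff = 24957  ←
slot [15+:1] = (word>>15) & 0x1 = 0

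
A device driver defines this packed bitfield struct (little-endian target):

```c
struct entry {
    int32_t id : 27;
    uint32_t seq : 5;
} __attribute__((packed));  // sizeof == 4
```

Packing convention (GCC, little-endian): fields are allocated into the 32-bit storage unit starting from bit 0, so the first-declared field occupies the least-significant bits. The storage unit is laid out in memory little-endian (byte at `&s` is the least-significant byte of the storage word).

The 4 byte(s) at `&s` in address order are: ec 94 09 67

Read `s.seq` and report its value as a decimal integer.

[0]=0xec [1]=0x94 [2]=0x09 [3]=0x67 (little-endian) → word 0x670994ec
id [0+:27] = (word>>0) & 0x7ffffff = 118068460
seq [27+:5] = (word>>27) & 0x1f = 12  ←

12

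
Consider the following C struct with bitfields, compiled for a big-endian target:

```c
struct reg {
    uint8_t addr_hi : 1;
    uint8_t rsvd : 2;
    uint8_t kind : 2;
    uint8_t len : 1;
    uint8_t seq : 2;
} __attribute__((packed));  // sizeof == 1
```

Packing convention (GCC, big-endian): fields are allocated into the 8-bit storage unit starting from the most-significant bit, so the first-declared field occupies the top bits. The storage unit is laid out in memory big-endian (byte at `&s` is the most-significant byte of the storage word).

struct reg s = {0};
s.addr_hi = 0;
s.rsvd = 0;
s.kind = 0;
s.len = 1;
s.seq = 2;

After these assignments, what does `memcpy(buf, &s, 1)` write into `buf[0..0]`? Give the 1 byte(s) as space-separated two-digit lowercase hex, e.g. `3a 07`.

06

[7+:1] addr_hi=0 & 0x1 = 0x0; word=0x00
[5+:2] rsvd=0 & 0x3 = 0x0; word=0x00
[3+:2] kind=0 & 0x3 = 0x0; word=0x00
[2+:1] len=1 & 0x1 = 0x1; word=0x04
[0+:2] seq=2 & 0x3 = 0x2; word=0x06
word = 0x06 → big-endian bytes:
  [0]=0x06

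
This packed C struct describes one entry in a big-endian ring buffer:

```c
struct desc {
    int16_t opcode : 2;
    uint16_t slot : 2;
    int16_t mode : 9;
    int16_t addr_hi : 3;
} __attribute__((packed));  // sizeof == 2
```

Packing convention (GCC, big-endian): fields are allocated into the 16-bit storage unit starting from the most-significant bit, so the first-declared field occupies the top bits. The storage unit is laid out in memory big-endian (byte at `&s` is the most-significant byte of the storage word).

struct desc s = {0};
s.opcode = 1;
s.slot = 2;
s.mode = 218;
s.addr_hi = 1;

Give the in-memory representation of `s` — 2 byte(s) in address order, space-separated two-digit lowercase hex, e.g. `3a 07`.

opcode:2 = 1 → 0x1 << 14 → word 0x4000
slot:2 = 2 → 0x2 << 12 → word 0x6000
mode:9 = 218 → 0xda << 3 → word 0x66d0
addr_hi:3 = 1 → 0x1 << 0 → word 0x66d1
word = 0x66d1 → big-endian bytes:
  [0]=0x66  [1]=0xd1

66 d1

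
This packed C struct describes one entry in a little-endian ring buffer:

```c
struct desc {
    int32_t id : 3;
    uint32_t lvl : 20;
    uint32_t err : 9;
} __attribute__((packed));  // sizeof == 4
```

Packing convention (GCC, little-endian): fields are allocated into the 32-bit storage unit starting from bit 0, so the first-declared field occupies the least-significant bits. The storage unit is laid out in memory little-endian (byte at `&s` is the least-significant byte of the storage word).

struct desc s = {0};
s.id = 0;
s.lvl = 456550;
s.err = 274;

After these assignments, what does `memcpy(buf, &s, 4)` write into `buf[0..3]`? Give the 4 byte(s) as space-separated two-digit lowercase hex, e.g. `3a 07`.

30 bb 37 89

id:3 = 0 → 0x0 << 0 → word 0x00000000
lvl:20 = 456550 → 0x6f766 << 3 → word 0x0037bb30
err:9 = 274 → 0x112 << 23 → word 0x8937bb30
word = 0x8937bb30 → little-endian bytes:
  [0]=0x30  [1]=0xbb  [2]=0x37  [3]=0x89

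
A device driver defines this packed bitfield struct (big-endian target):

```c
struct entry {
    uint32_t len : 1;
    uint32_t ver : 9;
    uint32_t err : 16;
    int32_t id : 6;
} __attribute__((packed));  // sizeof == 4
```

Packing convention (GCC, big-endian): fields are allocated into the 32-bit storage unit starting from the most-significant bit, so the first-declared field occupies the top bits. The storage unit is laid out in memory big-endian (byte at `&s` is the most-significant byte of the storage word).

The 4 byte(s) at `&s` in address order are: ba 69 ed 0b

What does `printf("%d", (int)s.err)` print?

42932

[0]=0xba [1]=0x69 [2]=0xed [3]=0x0b (big-endian) → word 0xba69ed0b
len [31+:1] = (word>>31) & 0x1 = 1
ver [22+:9] = (word>>22) & 0x1ff = 233
err [6+:16] = (word>>6) & 0xffff = 42932  ←
id [0+:6] = (word>>0) & 0x3f = 11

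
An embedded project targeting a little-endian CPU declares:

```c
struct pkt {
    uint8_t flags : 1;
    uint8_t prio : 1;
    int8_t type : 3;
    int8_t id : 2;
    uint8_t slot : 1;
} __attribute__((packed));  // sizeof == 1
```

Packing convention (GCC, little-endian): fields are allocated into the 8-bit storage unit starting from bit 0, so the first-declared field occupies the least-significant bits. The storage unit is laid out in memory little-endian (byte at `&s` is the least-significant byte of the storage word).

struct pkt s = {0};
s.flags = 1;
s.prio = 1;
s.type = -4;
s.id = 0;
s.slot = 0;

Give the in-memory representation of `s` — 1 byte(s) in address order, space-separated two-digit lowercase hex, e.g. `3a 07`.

flags (1b) val=1 bits=0x1 at bit 0: 0x01
prio (1b) val=1 bits=0x1 at bit 1: 0x03
type (3b) val=-4 bits=0x4 at bit 2: 0x13
id (2b) val=0 bits=0x0 at bit 5: 0x13
slot (1b) val=0 bits=0x0 at bit 7: 0x13
word = 0x13 → little-endian bytes:
  [0]=0x13

13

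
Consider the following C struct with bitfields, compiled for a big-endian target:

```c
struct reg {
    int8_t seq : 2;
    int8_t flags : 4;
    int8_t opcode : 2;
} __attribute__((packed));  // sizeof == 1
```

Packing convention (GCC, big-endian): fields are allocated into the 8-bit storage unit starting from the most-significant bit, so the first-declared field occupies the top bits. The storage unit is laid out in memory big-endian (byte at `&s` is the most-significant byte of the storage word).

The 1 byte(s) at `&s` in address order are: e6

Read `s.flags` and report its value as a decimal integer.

-7

[0]=0xe6 (big-endian) → word 0xe6
seq [6+:2] = (word>>6) & 0x3 = 3
flags [2+:4] = (word>>2) & 0xf = 9  ←
opcode [0+:2] = (word>>0) & 0x3 = 2
flags signed 4b, MSB=1: 9 - 16 = -7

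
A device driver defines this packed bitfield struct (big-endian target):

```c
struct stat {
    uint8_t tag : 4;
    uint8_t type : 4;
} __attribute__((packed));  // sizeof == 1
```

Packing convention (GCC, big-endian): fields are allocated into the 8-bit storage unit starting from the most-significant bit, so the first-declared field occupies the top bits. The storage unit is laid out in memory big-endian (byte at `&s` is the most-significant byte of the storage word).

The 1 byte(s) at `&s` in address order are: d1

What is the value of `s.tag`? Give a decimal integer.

[0]=0xd1 (big-endian) → word 0xd1
tag:4 @ bit 4 → (0xd1>>4)&0xf = 0xd  ←
type:4 @ bit 0 → (0xd1>>0)&0xf = 0x1

13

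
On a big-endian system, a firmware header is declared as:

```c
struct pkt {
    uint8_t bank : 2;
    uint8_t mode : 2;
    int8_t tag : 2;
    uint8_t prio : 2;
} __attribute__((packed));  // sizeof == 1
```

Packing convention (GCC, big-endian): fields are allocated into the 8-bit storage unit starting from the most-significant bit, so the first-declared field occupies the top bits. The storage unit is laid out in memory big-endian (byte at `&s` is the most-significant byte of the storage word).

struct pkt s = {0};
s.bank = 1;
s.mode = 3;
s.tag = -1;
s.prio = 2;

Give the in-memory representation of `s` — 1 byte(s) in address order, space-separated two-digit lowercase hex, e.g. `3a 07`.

7e

[6+:2] bank=1 & 0x3 = 0x1; word=0x40
[4+:2] mode=3 & 0x3 = 0x3; word=0x70
[2+:2] tag=-1 & 0x3 = 0x3; word=0x7c
[0+:2] prio=2 & 0x3 = 0x2; word=0x7e
word = 0x7e → big-endian bytes:
  [0]=0x7e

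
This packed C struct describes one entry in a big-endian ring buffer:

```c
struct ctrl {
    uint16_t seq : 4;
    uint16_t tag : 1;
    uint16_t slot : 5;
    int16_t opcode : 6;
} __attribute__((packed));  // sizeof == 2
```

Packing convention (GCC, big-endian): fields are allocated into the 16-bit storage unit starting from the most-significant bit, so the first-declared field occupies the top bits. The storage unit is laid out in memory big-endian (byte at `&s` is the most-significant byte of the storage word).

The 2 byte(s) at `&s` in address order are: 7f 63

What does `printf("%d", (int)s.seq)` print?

7

[0]=0x7f [1]=0x63 (big-endian) → word 0x7f63
seq [12+:4] = (word>>12) & 0xf = 7  ←
tag [11+:1] = (word>>11) & 0x1 = 1
slot [6+:5] = (word>>6) & 0x1f = 29
opcode [0+:6] = (word>>0) & 0x3f = 35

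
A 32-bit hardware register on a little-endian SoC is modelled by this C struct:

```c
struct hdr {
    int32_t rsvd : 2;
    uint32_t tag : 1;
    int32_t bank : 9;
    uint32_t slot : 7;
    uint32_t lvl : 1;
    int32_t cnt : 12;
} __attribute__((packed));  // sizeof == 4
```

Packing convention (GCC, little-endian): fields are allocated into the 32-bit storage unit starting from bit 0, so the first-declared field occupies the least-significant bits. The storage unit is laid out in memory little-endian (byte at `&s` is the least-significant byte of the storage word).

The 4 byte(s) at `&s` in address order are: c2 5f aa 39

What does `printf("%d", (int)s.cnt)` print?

922

[0]=0xc2 [1]=0x5f [2]=0xaa [3]=0x39 (little-endian) → word 0x39aa5fc2
rsvd:2 @ bit 0 → (0x39aa5fc2>>0)&0x3 = 0x2
tag:1 @ bit 2 → (0x39aa5fc2>>2)&0x1 = 0x0
bank:9 @ bit 3 → (0x39aa5fc2>>3)&0x1ff = 0x1f8
slot:7 @ bit 12 → (0x39aa5fc2>>12)&0x7f = 0x25
lvl:1 @ bit 19 → (0x39aa5fc2>>19)&0x1 = 0x1
cnt:12 @ bit 20 → (0x39aa5fc2>>20)&0xfff = 0x39a  ←
cnt signed 12b, MSB=0: value = 922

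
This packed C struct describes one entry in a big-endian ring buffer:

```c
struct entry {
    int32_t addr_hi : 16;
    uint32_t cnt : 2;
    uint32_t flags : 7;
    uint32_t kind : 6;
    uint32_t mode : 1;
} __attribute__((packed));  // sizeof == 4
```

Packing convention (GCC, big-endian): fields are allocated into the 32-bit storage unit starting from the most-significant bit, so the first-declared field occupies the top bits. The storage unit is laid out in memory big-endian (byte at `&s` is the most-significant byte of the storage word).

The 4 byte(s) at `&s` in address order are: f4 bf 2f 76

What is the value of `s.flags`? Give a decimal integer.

[0]=0xf4 [1]=0xbf [2]=0x2f [3]=0x76 (big-endian) → word 0xf4bf2f76
addr_hi:16 @ bit 16 → (0xf4bf2f76>>16)&0xffff = 0xf4bf
cnt:2 @ bit 14 → (0xf4bf2f76>>14)&0x3 = 0x0
flags:7 @ bit 7 → (0xf4bf2f76>>7)&0x7f = 0x5e  ←
kind:6 @ bit 1 → (0xf4bf2f76>>1)&0x3f = 0x3b
mode:1 @ bit 0 → (0xf4bf2f76>>0)&0x1 = 0x0

94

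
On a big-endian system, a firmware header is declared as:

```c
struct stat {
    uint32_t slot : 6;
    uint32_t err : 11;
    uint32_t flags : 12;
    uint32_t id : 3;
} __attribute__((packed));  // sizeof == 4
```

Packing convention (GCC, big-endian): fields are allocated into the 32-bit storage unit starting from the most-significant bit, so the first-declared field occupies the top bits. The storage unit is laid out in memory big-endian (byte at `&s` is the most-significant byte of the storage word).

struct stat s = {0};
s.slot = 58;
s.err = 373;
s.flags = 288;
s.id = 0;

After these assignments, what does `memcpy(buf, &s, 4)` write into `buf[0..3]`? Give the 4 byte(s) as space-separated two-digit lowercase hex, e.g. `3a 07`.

[26+:6] slot=58 & 0x3f = 0x3a; word=0xe8000000
[15+:11] err=373 & 0x7ff = 0x175; word=0xe8ba8000
[3+:12] flags=288 & 0xfff = 0x120; word=0xe8ba8900
[0+:3] id=0 & 0x7 = 0x0; word=0xe8ba8900
word = 0xe8ba8900 → big-endian bytes:
  [0]=0xe8  [1]=0xba  [2]=0x89  [3]=0x00

e8 ba 89 00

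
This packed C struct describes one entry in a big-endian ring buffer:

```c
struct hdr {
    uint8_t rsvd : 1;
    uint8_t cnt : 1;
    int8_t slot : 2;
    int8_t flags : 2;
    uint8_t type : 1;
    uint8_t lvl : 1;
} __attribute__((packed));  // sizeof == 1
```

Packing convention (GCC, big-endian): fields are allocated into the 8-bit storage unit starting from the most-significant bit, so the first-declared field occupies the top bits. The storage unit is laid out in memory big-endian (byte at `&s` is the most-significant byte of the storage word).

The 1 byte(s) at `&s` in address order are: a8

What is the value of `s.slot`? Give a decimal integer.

-2

[0]=0xa8 (big-endian) → word 0xa8
rsvd [7+:1] = (word>>7) & 0x1 = 1
cnt [6+:1] = (word>>6) & 0x1 = 0
slot [4+:2] = (word>>4) & 0x3 = 2  ←
flags [2+:2] = (word>>2) & 0x3 = 2
type [1+:1] = (word>>1) & 0x1 = 0
lvl [0+:1] = (word>>0) & 0x1 = 0
slot signed 2b, MSB=1: 2 - 4 = -2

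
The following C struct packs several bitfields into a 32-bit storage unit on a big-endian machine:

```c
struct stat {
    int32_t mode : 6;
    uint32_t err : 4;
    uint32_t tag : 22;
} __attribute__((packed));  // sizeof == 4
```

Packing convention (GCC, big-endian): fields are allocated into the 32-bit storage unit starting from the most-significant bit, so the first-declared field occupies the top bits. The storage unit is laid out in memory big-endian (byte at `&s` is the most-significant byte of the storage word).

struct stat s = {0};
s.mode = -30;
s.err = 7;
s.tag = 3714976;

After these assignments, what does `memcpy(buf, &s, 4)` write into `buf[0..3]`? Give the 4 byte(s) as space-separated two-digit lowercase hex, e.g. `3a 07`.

[26+:6] mode=-30 & 0x3f = 0x22; word=0x88000000
[22+:4] err=7 & 0xf = 0x7; word=0x89c00000
[0+:22] tag=3714976 & 0x3fffff = 0x38afa0; word=0x89f8afa0
word = 0x89f8afa0 → big-endian bytes:
  [0]=0x89  [1]=0xf8  [2]=0xaf  [3]=0xa0

89 f8 af a0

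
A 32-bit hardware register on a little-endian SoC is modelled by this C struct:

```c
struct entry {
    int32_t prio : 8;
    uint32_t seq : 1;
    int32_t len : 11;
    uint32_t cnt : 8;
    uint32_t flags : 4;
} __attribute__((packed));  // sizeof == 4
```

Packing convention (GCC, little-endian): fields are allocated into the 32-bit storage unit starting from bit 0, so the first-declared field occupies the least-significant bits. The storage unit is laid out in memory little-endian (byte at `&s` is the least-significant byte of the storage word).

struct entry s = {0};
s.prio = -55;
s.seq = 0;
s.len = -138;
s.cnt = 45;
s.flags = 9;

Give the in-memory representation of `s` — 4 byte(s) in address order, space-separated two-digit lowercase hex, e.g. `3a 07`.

c9 ec de 92

prio (8b) val=-55 bits=0xc9 at bit 0: 0x000000c9
seq (1b) val=0 bits=0x0 at bit 8: 0x000000c9
len (11b) val=-138 bits=0x776 at bit 9: 0x000eecc9
cnt (8b) val=45 bits=0x2d at bit 20: 0x02deecc9
flags (4b) val=9 bits=0x9 at bit 28: 0x92deecc9
word = 0x92deecc9 → little-endian bytes:
  [0]=0xc9  [1]=0xec  [2]=0xde  [3]=0x92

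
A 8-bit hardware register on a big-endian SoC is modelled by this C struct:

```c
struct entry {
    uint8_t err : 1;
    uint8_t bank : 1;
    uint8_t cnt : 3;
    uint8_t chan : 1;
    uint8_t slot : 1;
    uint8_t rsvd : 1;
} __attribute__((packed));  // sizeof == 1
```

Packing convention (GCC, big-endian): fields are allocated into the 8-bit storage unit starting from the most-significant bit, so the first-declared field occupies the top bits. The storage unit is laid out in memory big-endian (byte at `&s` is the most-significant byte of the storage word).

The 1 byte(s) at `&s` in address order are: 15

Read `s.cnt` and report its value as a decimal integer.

2

[0]=0x15 (big-endian) → word 0x15
err:1 @ bit 7 → (0x15>>7)&0x1 = 0x0
bank:1 @ bit 6 → (0x15>>6)&0x1 = 0x0
cnt:3 @ bit 3 → (0x15>>3)&0x7 = 0x2  ←
chan:1 @ bit 2 → (0x15>>2)&0x1 = 0x1
slot:1 @ bit 1 → (0x15>>1)&0x1 = 0x0
rsvd:1 @ bit 0 → (0x15>>0)&0x1 = 0x1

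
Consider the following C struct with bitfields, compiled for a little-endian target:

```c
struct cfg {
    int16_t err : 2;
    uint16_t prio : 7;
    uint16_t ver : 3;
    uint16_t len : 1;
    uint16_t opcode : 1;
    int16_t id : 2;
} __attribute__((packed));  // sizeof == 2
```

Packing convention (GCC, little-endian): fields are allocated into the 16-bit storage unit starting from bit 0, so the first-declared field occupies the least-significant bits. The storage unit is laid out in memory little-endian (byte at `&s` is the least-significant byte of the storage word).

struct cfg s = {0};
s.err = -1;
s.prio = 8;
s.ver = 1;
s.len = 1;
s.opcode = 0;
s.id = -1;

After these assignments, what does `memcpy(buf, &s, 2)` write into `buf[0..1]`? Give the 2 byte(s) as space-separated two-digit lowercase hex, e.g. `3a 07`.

23 d2

[0+:2] err=-1 & 0x3 = 0x3; word=0x0003
[2+:7] prio=8 & 0x7f = 0x8; word=0x0023
[9+:3] ver=1 & 0x7 = 0x1; word=0x0223
[12+:1] len=1 & 0x1 = 0x1; word=0x1223
[13+:1] opcode=0 & 0x1 = 0x0; word=0x1223
[14+:2] id=-1 & 0x3 = 0x3; word=0xd223
word = 0xd223 → little-endian bytes:
  [0]=0x23  [1]=0xd2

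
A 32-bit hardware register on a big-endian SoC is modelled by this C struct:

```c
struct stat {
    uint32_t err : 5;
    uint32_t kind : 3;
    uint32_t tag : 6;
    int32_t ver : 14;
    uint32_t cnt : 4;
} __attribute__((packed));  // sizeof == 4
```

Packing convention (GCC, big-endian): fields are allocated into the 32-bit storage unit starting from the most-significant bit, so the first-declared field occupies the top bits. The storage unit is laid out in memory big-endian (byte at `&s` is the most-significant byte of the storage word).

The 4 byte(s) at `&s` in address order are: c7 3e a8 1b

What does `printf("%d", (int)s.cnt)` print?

11

[0]=0xc7 [1]=0x3e [2]=0xa8 [3]=0x1b (big-endian) → word 0xc73ea81b
err:5 @ bit 27 → (0xc73ea81b>>27)&0x1f = 0x18
kind:3 @ bit 24 → (0xc73ea81b>>24)&0x7 = 0x7
tag:6 @ bit 18 → (0xc73ea81b>>18)&0x3f = 0xf
ver:14 @ bit 4 → (0xc73ea81b>>4)&0x3fff = 0x2a81
cnt:4 @ bit 0 → (0xc73ea81b>>0)&0xf = 0xb  ←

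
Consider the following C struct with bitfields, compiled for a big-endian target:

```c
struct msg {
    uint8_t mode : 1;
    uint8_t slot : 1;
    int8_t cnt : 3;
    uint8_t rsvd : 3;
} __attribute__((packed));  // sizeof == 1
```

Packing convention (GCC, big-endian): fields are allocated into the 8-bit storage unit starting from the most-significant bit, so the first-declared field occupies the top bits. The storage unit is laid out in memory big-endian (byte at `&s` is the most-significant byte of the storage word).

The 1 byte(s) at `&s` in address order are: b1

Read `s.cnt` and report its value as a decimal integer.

-2

[0]=0xb1 (big-endian) → word 0xb1
mode [7+:1] = (word>>7) & 0x1 = 1
slot [6+:1] = (word>>6) & 0x1 = 0
cnt [3+:3] = (word>>3) & 0x7 = 6  ←
rsvd [0+:3] = (word>>0) & 0x7 = 1
cnt signed 3b, MSB=1: 6 - 8 = -2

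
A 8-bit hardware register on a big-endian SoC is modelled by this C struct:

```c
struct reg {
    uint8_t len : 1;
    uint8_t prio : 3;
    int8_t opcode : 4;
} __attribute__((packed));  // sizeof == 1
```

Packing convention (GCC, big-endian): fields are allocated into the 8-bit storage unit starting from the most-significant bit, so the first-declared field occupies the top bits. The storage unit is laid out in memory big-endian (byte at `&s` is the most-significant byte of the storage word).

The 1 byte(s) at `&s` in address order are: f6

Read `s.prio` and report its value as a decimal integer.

[0]=0xf6 (big-endian) → word 0xf6
len [7+:1] = (word>>7) & 0x1 = 1
prio [4+:3] = (word>>4) & 0x7 = 7  ←
opcode [0+:4] = (word>>0) & 0xf = 6

7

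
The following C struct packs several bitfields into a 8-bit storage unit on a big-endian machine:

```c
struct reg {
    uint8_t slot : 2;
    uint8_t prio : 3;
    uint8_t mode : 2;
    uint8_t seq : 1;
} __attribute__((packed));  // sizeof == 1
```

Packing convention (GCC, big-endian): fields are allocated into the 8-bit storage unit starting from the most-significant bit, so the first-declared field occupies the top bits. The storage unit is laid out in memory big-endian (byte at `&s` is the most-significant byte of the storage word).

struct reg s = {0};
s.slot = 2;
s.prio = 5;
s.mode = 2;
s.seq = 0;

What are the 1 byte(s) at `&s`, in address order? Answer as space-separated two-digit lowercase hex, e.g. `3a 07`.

slot (2b) val=2 bits=0x2 at bit 6: 0x80
prio (3b) val=5 bits=0x5 at bit 3: 0xa8
mode (2b) val=2 bits=0x2 at bit 1: 0xac
seq (1b) val=0 bits=0x0 at bit 0: 0xac
word = 0xac → big-endian bytes:
  [0]=0xac

ac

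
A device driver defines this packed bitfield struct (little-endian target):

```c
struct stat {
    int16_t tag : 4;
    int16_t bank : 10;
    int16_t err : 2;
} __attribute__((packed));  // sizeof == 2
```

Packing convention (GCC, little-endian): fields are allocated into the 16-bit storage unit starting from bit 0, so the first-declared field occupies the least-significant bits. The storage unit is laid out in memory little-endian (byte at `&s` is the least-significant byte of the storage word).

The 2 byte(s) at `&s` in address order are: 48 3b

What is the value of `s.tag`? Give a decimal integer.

[0]=0x48 [1]=0x3b (little-endian) → word 0x3b48
tag:4 @ bit 0 → (0x3b48>>0)&0xf = 0x8  ←
bank:10 @ bit 4 → (0x3b48>>4)&0x3ff = 0x3b4
err:2 @ bit 14 → (0x3b48>>14)&0x3 = 0x0
tag signed 4b, MSB=1: 8 - 16 = -8

-8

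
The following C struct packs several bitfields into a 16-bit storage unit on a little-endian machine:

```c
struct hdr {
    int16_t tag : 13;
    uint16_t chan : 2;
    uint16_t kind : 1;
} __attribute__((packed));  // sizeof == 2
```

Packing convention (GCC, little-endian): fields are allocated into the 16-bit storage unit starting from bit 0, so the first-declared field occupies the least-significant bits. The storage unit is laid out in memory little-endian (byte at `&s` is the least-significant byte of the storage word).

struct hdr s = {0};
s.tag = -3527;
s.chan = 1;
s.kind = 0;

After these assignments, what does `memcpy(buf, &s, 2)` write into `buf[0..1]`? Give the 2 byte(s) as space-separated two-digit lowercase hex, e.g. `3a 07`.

39 32

[0+:13] tag=-3527 & 0x1fff = 0x1239; word=0x1239
[13+:2] chan=1 & 0x3 = 0x1; word=0x3239
[15+:1] kind=0 & 0x1 = 0x0; word=0x3239
word = 0x3239 → little-endian bytes:
  [0]=0x39  [1]=0x32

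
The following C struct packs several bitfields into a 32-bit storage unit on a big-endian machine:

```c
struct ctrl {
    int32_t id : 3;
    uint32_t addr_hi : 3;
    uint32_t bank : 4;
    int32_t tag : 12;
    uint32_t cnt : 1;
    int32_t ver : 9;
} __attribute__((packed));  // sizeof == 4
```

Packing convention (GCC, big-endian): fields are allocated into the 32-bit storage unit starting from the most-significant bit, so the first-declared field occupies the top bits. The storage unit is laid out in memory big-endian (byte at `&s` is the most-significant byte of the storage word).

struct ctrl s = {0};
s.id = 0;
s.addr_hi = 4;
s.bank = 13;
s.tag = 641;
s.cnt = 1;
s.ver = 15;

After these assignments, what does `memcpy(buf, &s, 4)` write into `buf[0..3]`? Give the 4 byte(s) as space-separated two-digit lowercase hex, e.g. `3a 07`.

13 4a 06 0f

id:3 = 0 → 0x0 << 29 → word 0x00000000
addr_hi:3 = 4 → 0x4 << 26 → word 0x10000000
bank:4 = 13 → 0xd << 22 → word 0x13400000
tag:12 = 641 → 0x281 << 10 → word 0x134a0400
cnt:1 = 1 → 0x1 << 9 → word 0x134a0600
ver:9 = 15 → 0xf << 0 → word 0x134a060f
word = 0x134a060f → big-endian bytes:
  [0]=0x13  [1]=0x4a  [2]=0x06  [3]=0x0f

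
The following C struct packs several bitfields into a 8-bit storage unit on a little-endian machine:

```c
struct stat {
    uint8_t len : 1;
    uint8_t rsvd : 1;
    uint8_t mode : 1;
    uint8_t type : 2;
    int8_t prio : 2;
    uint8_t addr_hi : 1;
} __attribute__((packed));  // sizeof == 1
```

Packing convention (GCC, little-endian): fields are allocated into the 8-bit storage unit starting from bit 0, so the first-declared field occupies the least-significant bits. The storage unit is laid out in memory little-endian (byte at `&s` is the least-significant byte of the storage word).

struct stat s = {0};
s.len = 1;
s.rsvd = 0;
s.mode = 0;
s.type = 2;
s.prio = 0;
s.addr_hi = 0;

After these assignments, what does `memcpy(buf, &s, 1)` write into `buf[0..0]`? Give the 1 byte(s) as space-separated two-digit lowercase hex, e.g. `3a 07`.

len (1b) val=1 bits=0x1 at bit 0: 0x01
rsvd (1b) val=0 bits=0x0 at bit 1: 0x01
mode (1b) val=0 bits=0x0 at bit 2: 0x01
type (2b) val=2 bits=0x2 at bit 3: 0x11
prio (2b) val=0 bits=0x0 at bit 5: 0x11
addr_hi (1b) val=0 bits=0x0 at bit 7: 0x11
word = 0x11 → little-endian bytes:
  [0]=0x11

11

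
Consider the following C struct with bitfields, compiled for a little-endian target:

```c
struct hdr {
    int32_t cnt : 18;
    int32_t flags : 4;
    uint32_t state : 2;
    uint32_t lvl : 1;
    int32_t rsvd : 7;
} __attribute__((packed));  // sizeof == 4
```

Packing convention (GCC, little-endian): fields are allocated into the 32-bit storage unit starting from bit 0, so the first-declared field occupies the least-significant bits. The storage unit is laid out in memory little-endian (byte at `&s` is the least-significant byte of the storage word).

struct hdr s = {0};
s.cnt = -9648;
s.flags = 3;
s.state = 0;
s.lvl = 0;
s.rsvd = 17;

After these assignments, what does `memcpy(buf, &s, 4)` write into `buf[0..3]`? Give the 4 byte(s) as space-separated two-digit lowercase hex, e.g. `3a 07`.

cnt (18b) val=-9648 bits=0x3da50 at bit 0: 0x0003da50
flags (4b) val=3 bits=0x3 at bit 18: 0x000fda50
state (2b) val=0 bits=0x0 at bit 22: 0x000fda50
lvl (1b) val=0 bits=0x0 at bit 24: 0x000fda50
rsvd (7b) val=17 bits=0x11 at bit 25: 0x220fda50
word = 0x220fda50 → little-endian bytes:
  [0]=0x50  [1]=0xda  [2]=0x0f  [3]=0x22

50 da 0f 22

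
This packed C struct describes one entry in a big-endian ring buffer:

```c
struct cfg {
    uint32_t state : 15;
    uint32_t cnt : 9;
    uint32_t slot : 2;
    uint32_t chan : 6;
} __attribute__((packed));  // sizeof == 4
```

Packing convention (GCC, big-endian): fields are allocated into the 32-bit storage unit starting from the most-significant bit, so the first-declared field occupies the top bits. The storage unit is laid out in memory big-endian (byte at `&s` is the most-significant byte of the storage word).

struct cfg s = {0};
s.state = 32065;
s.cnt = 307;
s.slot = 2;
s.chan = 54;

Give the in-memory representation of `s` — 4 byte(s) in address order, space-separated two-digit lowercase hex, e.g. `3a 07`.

fa 83 33 b6

state (15b) val=32065 bits=0x7d41 at bit 17: 0xfa820000
cnt (9b) val=307 bits=0x133 at bit 8: 0xfa833300
slot (2b) val=2 bits=0x2 at bit 6: 0xfa833380
chan (6b) val=54 bits=0x36 at bit 0: 0xfa8333b6
word = 0xfa8333b6 → big-endian bytes:
  [0]=0xfa  [1]=0x83  [2]=0x33  [3]=0xb6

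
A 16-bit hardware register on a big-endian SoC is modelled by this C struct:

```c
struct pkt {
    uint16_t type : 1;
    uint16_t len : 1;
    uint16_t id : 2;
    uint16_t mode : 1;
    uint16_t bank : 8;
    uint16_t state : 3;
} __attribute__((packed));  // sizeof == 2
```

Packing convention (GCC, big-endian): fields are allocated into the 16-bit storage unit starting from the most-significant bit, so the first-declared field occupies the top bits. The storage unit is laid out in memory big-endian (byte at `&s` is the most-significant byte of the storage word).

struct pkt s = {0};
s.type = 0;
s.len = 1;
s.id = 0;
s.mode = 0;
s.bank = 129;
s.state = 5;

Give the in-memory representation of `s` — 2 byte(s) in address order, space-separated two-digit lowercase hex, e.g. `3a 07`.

type (1b) val=0 bits=0x0 at bit 15: 0x0000
len (1b) val=1 bits=0x1 at bit 14: 0x4000
id (2b) val=0 bits=0x0 at bit 12: 0x4000
mode (1b) val=0 bits=0x0 at bit 11: 0x4000
bank (8b) val=129 bits=0x81 at bit 3: 0x4408
state (3b) val=5 bits=0x5 at bit 0: 0x440d
word = 0x440d → big-endian bytes:
  [0]=0x44  [1]=0x0d

44 0d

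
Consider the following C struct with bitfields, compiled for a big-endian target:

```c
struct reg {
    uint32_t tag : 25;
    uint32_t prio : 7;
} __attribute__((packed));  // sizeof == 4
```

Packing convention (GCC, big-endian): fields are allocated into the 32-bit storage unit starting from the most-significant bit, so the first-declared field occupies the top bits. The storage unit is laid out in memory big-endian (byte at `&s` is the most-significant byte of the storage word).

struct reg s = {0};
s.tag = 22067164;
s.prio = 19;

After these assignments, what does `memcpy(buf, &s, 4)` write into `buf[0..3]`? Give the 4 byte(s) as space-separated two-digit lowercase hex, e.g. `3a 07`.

[7+:25] tag=22067164 & 0x1ffffff = 0x150b7dc; word=0xa85bee00
[0+:7] prio=19 & 0x7f = 0x13; word=0xa85bee13
word = 0xa85bee13 → big-endian bytes:
  [0]=0xa8  [1]=0x5b  [2]=0xee  [3]=0x13

a8 5b ee 13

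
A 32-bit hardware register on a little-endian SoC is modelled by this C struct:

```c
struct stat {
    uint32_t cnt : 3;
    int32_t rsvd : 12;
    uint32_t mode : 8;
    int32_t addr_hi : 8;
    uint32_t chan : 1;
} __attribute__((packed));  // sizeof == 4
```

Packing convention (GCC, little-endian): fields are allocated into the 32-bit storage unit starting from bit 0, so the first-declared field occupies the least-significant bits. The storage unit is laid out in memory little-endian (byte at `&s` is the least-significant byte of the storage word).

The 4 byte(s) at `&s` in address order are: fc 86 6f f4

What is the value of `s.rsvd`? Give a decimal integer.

223

[0]=0xfc [1]=0x86 [2]=0x6f [3]=0xf4 (little-endian) → word 0xf46f86fc
cnt [0+:3] = (word>>0) & 0x7 = 4
rsvd [3+:12] = (word>>3) & 0xfff = 223  ←
mode [15+:8] = (word>>15) & 0xff = 223
addr_hi [23+:8] = (word>>23) & 0xff = 232
chan [31+:1] = (word>>31) & 0x1 = 1
rsvd signed 12b, MSB=0: value = 223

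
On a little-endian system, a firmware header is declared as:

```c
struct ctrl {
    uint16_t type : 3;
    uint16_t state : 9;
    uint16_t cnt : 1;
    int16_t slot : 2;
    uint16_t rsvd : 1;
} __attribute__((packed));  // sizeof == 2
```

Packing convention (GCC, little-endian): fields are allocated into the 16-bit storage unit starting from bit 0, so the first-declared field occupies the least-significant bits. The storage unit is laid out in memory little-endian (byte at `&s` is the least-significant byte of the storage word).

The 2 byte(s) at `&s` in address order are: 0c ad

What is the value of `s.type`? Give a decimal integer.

[0]=0x0c [1]=0xad (little-endian) → word 0xad0c
type [0+:3] = (word>>0) & 0x7 = 4  ←
state [3+:9] = (word>>3) & 0x1ff = 417
cnt [12+:1] = (word>>12) & 0x1 = 0
slot [13+:2] = (word>>13) & 0x3 = 1
rsvd [15+:1] = (word>>15) & 0x1 = 1

4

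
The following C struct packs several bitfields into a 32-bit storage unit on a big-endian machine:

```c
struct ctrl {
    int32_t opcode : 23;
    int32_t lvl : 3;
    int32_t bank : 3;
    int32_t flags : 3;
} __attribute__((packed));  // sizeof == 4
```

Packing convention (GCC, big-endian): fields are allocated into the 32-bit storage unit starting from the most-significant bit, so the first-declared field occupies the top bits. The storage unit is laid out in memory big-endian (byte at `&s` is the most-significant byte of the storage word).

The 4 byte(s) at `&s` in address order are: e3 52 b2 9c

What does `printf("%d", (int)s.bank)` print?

[0]=0xe3 [1]=0x52 [2]=0xb2 [3]=0x9c (big-endian) → word 0xe352b29c
opcode:23 @ bit 9 → (0xe352b29c>>9)&0x7fffff = 0x71a959
lvl:3 @ bit 6 → (0xe352b29c>>6)&0x7 = 0x2
bank:3 @ bit 3 → (0xe352b29c>>3)&0x7 = 0x3  ←
flags:3 @ bit 0 → (0xe352b29c>>0)&0x7 = 0x4
bank signed 3b, MSB=0: value = 3

3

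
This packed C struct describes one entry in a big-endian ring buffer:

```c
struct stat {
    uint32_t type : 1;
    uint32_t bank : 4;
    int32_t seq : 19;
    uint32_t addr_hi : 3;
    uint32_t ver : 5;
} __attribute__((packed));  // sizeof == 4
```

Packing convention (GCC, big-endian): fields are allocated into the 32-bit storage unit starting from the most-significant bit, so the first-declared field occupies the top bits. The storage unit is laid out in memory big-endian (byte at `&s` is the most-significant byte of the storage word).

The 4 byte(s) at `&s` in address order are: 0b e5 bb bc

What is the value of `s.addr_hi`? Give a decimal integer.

[0]=0x0b [1]=0xe5 [2]=0xbb [3]=0xbc (big-endian) → word 0x0be5bbbc
type:1 @ bit 31 → (0x0be5bbbc>>31)&0x1 = 0x0
bank:4 @ bit 27 → (0x0be5bbbc>>27)&0xf = 0x1
seq:19 @ bit 8 → (0x0be5bbbc>>8)&0x7ffff = 0x3e5bb
addr_hi:3 @ bit 5 → (0x0be5bbbc>>5)&0x7 = 0x5  ←
ver:5 @ bit 0 → (0x0be5bbbc>>0)&0x1f = 0x1c

5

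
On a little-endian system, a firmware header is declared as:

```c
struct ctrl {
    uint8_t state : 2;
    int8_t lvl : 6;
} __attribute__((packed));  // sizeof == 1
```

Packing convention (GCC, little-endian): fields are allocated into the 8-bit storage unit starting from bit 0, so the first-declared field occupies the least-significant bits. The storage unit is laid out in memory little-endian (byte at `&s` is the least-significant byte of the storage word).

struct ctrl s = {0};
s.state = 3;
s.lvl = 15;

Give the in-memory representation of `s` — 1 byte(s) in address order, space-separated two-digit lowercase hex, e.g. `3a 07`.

state (2b) val=3 bits=0x3 at bit 0: 0x03
lvl (6b) val=15 bits=0xf at bit 2: 0x3f
word = 0x3f → little-endian bytes:
  [0]=0x3f

3f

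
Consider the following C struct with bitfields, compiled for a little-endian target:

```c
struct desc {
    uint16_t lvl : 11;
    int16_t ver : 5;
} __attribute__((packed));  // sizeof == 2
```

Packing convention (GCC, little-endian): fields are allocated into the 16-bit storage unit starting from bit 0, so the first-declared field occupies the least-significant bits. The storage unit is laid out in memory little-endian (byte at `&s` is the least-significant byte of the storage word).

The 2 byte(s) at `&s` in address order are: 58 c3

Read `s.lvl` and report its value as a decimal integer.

[0]=0x58 [1]=0xc3 (little-endian) → word 0xc358
lvl:11 @ bit 0 → (0xc358>>0)&0x7ff = 0x358  ←
ver:5 @ bit 11 → (0xc358>>11)&0x1f = 0x18

856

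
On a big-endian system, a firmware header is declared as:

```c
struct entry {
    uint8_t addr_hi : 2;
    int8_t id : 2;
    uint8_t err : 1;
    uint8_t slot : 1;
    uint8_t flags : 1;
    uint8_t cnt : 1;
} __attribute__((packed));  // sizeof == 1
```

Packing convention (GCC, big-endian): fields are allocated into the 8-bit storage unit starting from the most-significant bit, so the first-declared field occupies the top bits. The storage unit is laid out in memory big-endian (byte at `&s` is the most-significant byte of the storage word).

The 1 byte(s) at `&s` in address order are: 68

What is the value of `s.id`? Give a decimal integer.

[0]=0x68 (big-endian) → word 0x68
addr_hi [6+:2] = (word>>6) & 0x3 = 1
id [4+:2] = (word>>4) & 0x3 = 2  ←
err [3+:1] = (word>>3) & 0x1 = 1
slot [2+:1] = (word>>2) & 0x1 = 0
flags [1+:1] = (word>>1) & 0x1 = 0
cnt [0+:1] = (word>>0) & 0x1 = 0
id signed 2b, MSB=1: 2 - 4 = -2

-2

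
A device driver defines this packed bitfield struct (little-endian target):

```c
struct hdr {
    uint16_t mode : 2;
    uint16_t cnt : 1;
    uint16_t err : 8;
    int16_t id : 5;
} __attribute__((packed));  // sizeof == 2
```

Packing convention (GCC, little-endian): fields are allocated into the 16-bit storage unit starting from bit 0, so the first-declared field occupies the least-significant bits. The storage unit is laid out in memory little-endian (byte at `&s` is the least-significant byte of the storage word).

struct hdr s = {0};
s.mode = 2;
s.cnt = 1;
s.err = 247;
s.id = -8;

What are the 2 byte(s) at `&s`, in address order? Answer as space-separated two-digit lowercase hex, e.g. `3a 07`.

[0+:2] mode=2 & 0x3 = 0x2; word=0x0002
[2+:1] cnt=1 & 0x1 = 0x1; word=0x0006
[3+:8] err=247 & 0xff = 0xf7; word=0x07be
[11+:5] id=-8 & 0x1f = 0x18; word=0xc7be
word = 0xc7be → little-endian bytes:
  [0]=0xbe  [1]=0xc7

be c7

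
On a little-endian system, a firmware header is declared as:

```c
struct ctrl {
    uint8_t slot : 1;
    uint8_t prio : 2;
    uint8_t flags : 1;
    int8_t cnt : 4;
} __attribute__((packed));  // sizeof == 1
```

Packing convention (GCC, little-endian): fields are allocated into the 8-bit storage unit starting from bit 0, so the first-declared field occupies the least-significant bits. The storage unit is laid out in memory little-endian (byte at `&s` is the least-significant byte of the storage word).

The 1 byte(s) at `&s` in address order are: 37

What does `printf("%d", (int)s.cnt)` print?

3

[0]=0x37 (little-endian) → word 0x37
slot [0+:1] = (word>>0) & 0x1 = 1
prio [1+:2] = (word>>1) & 0x3 = 3
flags [3+:1] = (word>>3) & 0x1 = 0
cnt [4+:4] = (word>>4) & 0xf = 3  ←
cnt signed 4b, MSB=0: value = 3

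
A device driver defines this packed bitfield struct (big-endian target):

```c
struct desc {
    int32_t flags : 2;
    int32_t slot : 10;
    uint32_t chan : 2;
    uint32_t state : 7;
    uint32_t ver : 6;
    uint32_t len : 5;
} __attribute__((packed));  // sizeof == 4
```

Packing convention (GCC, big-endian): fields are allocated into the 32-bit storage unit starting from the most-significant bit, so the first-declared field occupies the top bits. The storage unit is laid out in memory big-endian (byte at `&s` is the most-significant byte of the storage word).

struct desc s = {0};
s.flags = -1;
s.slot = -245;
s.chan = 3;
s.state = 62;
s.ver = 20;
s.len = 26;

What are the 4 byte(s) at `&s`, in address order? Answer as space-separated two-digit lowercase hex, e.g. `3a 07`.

f0 bd f2 9a

flags:2 = -1 → 0x3 << 30 → word 0xc0000000
slot:10 = -245 → 0x30b << 20 → word 0xf0b00000
chan:2 = 3 → 0x3 << 18 → word 0xf0bc0000
state:7 = 62 → 0x3e << 11 → word 0xf0bdf000
ver:6 = 20 → 0x14 << 5 → word 0xf0bdf280
len:5 = 26 → 0x1a << 0 → word 0xf0bdf29a
word = 0xf0bdf29a → big-endian bytes:
  [0]=0xf0  [1]=0xbd  [2]=0xf2  [3]=0x9a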